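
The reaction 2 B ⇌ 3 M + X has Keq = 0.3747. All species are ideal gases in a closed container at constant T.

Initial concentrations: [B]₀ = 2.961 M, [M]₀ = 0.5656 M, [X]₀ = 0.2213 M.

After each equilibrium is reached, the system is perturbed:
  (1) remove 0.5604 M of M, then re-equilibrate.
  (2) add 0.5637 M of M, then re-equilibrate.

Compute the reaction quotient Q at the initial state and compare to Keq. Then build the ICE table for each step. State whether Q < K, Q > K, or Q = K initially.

Q₀ = 0.004567 vs Keq = 0.3747 ⇒ Q<K, forward
Step 1:
                  B         M         X
  Initial     2.961    0.5656    0.2213
  Change    -0.6504    0.9756    0.3252
  Equil       2.311     1.541    0.5465
  solve Keq expr → x = 0.3252; check Q = 0.3747
Then remove 0.5604 M of M.
Step 2:
                  B         M         X
  Initial     2.311    0.9808    0.5465
  Change      -0.24      0.36      0.12
  Equil       2.071     1.341    0.6665
  solve Keq expr → x = 0.12; check Q = 0.3747
Then add 0.5637 M of M.
Step 3:
                  B         M         X
  Initial     2.071     1.904    0.6665
  Change     0.2414   -0.3621   -0.1207
  Equil       2.312     1.542    0.5458
  solve Keq expr → x = -0.1207; check Q = 0.3747

Q₀ = 0.004567; Q < K (proceeds forward)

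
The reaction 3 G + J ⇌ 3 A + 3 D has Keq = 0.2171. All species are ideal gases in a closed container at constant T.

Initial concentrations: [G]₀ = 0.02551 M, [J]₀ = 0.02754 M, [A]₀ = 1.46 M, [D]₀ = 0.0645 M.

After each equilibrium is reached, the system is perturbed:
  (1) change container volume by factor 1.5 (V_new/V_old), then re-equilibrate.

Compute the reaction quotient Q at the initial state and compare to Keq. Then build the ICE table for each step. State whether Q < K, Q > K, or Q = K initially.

Q₀ = 1827; Q > K (proceeds reverse)

Q₀ = 1827 vs Keq = 0.2171 ⇒ Q>K, reverse
Step 1:
                    G           J           A           D
  init        0.02551     0.02754        1.46      0.0645
  Δ           0.05262     0.01754    -0.05262    -0.05262
  eq          0.07813     0.04508       1.407     0.01188
  solve Keq expr → x = -0.01754; check Q = 0.2171
Then change container volume by factor 1.5 (V_new/V_old).
Step 2:
                    G           J           A           D
  init        0.05209     0.03005      0.9383    0.007917
  Δ         -0.001971 -6.5690e-04    0.001971    0.001971
  eq          0.05012      0.0294      0.9402    0.009888
  solve Keq expr → x = 6.5690e-04; check Q = 0.2171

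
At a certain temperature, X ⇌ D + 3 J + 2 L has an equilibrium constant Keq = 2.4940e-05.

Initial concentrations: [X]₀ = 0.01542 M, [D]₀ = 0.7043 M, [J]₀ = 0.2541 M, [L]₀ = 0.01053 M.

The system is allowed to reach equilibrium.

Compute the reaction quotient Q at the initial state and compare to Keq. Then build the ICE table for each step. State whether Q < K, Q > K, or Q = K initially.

Q₀ = 8.3089e-05 vs Keq = 2.4940e-05 ⇒ Q>K, reverse
Step 1:
                  X         D         J         L
  Initial   0.01542    0.7043    0.2541   0.01053
  Change   0.002072 -0.002072 -0.006215 -0.004144
  Equil     0.01749    0.7022    0.2479  0.006386
  solve Keq expr → x = -0.002072; check Q = 2.4940e-05

Q₀ = 8.3089e-05; Q > K (proceeds reverse)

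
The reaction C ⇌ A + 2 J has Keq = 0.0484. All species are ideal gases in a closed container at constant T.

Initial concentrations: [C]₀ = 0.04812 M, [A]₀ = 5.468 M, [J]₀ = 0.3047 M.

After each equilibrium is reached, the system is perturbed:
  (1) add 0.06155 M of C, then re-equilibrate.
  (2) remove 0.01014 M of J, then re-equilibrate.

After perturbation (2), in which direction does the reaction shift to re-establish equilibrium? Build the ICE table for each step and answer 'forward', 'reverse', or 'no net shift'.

Q₀ = 10.55 vs Keq = 0.0484 ⇒ Q>K, reverse
Step 1:
                   C          A          J
  I          0.04812      5.468     0.3047
  C           0.1321    -0.1321    -0.2643
  E           0.1803      5.336    0.04044
  solve Keq expr → x = -0.1321; check Q = 0.0484
Then add 0.06155 M of C.
Step 2:
                   C          A          J
  I           0.2418      5.336    0.04044
  C        -0.003044   0.003044   0.006089
  E           0.2388      5.339    0.04652
  solve Keq expr → x = 0.003044; check Q = 0.0484
Then remove 0.01014 M of J.
Step 3:
                   C          A          J
  I           0.2388      5.339    0.03638
  C        -0.004823   0.004823   0.009647
  E           0.2339      5.344    0.04603
  solve Keq expr → x = 0.004823; check Q = 0.0484

Direction: forward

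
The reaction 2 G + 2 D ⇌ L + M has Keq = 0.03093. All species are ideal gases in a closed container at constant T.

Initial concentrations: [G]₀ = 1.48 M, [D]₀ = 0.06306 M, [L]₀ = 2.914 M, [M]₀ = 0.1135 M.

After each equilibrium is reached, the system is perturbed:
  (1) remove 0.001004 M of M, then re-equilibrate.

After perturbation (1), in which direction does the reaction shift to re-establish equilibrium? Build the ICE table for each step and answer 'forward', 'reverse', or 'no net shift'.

Direction: forward

Q₀ = 37.97 vs Keq = 0.03093 ⇒ Q>K, reverse
Step 1:
                  G         D         L         M
  init         1.48   0.06306     2.914    0.1135
  Δ          0.2218    0.2218   -0.1109   -0.1109
  eq          1.702    0.2849     2.803  0.002593
  solve Keq expr → x = -0.1109; check Q = 0.03093
Then remove 0.001004 M of M.
Step 2:
                  G         D         L         M
  init        1.702    0.2849     2.803  0.001589
  Δ       -0.001925 -0.001925 9.6241e-04 9.6241e-04
  eq            1.7    0.2829     2.804  0.002552
  solve Keq expr → x = 9.6241e-04; check Q = 0.03093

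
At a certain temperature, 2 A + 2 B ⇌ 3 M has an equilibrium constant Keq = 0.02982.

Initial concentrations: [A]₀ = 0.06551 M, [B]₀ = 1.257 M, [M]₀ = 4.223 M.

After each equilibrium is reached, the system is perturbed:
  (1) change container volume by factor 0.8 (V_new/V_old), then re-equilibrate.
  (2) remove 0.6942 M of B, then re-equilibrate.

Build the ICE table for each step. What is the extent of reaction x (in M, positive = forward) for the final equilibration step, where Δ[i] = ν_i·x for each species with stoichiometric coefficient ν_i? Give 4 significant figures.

x = -0.0416 M

Q₀ = 1.1107e+04 vs Keq = 0.02982 ⇒ Q>K, reverse
Step 1:
                    A           B           M
  I           0.06551       1.257       4.223
  C             2.057       2.057      -3.085
  E             2.122       3.314       1.138
  solve Keq expr → x = -1.028; check Q = 0.02982
Then change container volume by factor 0.8 (V_new/V_old).
Step 2:
                    A           B           M
  I             2.653       4.142       1.423
  C          -0.05157    -0.05157     0.07735
  E             2.601        4.09         1.5
  solve Keq expr → x = 0.02578; check Q = 0.02982
Then remove 0.6942 M of B.
Step 3:
                    A           B           M
  I             2.601       3.396         1.5
  C            0.0832      0.0832     -0.1248
  E             2.684       3.479       1.375
  solve Keq expr → x = -0.0416; check Q = 0.02982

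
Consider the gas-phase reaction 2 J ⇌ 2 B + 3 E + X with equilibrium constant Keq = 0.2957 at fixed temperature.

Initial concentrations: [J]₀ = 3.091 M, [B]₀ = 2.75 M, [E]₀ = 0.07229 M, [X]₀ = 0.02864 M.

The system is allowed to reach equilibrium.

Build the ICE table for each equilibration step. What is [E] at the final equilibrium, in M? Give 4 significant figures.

Q₀ = 8.5640e-06 vs Keq = 0.2957 ⇒ Q<K, forward
Step 1:
                  J         B         E         X
  init        3.091      2.75   0.07229   0.02864
  Δ         -0.5227    0.5227    0.7841    0.2614
  eq          2.568     3.273    0.8563      0.29
  solve Keq expr → x = 0.2614; check Q = 0.2957

[E]_eq = 0.8563 M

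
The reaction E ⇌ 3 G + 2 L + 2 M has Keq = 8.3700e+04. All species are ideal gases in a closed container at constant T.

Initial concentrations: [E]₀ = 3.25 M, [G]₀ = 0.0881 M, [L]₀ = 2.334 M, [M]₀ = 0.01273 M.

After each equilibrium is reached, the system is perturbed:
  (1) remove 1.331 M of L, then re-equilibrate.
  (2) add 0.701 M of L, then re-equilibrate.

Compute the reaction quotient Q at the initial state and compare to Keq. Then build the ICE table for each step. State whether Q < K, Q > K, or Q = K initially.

Q₀ = 1.8574e-07; Q < K (proceeds forward)

Q₀ = 1.8574e-07 vs Keq = 8.3700e+04 ⇒ Q<K, forward
Step 1:
                  E         G         L         M
  Initial      3.25    0.0881     2.334   0.01273
  Change     -1.916     5.748     3.832     3.832
  Equil       1.334     5.836     6.166     3.844
  solve Keq expr → x = 1.916; check Q = 8.3700e+04
Then remove 1.331 M of L.
Step 2:
                  E         G         L         M
  Initial     1.334     5.836     4.835     3.844
  Change    -0.1186    0.3559    0.2373    0.2373
  Equil       1.215     6.192     5.072     4.082
  solve Keq expr → x = 0.1186; check Q = 8.3700e+04
Then add 0.701 M of L.
Step 3:
                  E         G         L         M
  Initial     1.215     6.192     5.773     4.082
  Change    0.06513   -0.1954   -0.1303   -0.1303
  Equil       1.281     5.996     5.643     3.951
  solve Keq expr → x = -0.06513; check Q = 8.3700e+04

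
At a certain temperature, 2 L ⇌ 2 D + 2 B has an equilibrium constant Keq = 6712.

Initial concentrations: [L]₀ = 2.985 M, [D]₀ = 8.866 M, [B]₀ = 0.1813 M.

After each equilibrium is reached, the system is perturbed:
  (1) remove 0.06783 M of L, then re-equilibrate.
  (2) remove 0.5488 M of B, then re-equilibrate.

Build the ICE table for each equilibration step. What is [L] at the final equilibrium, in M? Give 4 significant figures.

[L]_eq = 0.3131 M

Q₀ = 0.29 vs Keq = 6712 ⇒ Q<K, forward
Step 1:
                  L         D         B
  I           2.985     8.866    0.1813
  C          -2.596     2.596     2.596
  E          0.3886     11.46     2.778
  solve Keq expr → x = 1.298; check Q = 6712
Then remove 0.06783 M of L.
Step 2:
                  L         D         B
  I          0.3208     11.46     2.778
  C         0.05782  -0.05782  -0.05782
  E          0.3786      11.4      2.72
  solve Keq expr → x = -0.02891; check Q = 6712
Then remove 0.5488 M of B.
Step 3:
                  L         D         B
  I          0.3786      11.4     2.171
  C        -0.06549   0.06549   0.06549
  E          0.3131     11.47     2.237
  solve Keq expr → x = 0.03275; check Q = 6712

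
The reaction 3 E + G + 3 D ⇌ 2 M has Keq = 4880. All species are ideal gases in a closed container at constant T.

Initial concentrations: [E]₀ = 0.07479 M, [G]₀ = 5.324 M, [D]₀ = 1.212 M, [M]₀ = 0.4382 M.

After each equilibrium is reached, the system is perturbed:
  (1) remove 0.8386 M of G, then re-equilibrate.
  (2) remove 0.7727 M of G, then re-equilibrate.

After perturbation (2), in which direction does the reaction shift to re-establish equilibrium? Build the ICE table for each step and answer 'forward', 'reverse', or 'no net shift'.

Direction: reverse

Q₀ = 48.42 vs Keq = 4880 ⇒ Q<K, forward
Step 1:
                  E         G         D         M
  Initial   0.07479     5.324     1.212    0.4382
  Change   -0.05694  -0.01898  -0.05694   0.03796
  Equil     0.01785     5.305     1.155    0.4762
  solve Keq expr → x = 0.01898; check Q = 4880
Then remove 0.8386 M of G.
Step 2:
                  E         G         D         M
  Initial   0.01785     4.466     1.155    0.4762
  Change   0.001018 3.3946e-04  0.001018 -6.7893e-04
  Equil     0.01886     4.467     1.156    0.4755
  solve Keq expr → x = -3.3946e-04; check Q = 4880
Then remove 0.7727 M of G.
Step 3:
                  E         G         D         M
  Initial   0.01886     3.694     1.156    0.4755
  Change   0.001189 3.9642e-04  0.001189 -7.9283e-04
  Equil     0.02005     3.694     1.157    0.4747
  solve Keq expr → x = -3.9642e-04; check Q = 4880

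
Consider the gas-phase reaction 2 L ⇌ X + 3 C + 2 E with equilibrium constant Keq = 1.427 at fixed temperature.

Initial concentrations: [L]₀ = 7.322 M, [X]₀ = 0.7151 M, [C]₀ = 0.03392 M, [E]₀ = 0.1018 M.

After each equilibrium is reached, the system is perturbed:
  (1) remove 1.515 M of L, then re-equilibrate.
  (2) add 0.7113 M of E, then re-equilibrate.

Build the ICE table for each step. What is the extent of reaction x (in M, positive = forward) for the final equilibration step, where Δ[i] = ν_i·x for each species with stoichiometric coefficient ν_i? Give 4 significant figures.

Q₀ = 5.3947e-09 vs Keq = 1.427 ⇒ Q<K, forward
Step 1:
                   L          X          C          E
  init         7.322     0.7151    0.03392     0.1018
  Δ            -1.52     0.7599       2.28       1.52
  eq           5.802      1.475      2.314      1.622
  solve Keq expr → x = 0.7599; check Q = 1.427
Then remove 1.515 M of L.
Step 2:
                   L          X          C          E
  init         4.287      1.475      2.314      1.622
  Δ           0.1461   -0.07305    -0.2192    -0.1461
  eq           4.433      1.402      2.095      1.476
  solve Keq expr → x = -0.07305; check Q = 1.427
Then add 0.7113 M of E.
Step 3:
                   L          X          C          E
  init         4.433      1.402      2.095      2.187
  Δ           0.1928   -0.09642    -0.2892    -0.1928
  eq           4.626      1.306      1.805      1.994
  solve Keq expr → x = -0.09642; check Q = 1.427

x = -0.09642 M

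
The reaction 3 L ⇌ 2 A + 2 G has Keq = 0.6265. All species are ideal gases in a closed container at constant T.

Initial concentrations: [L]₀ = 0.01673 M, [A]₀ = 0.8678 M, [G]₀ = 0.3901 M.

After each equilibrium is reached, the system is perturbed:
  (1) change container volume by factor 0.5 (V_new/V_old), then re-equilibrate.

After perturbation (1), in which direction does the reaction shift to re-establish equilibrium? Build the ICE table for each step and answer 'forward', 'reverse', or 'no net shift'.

Direction: reverse

Q₀ = 2.4474e+04 vs Keq = 0.6265 ⇒ Q>K, reverse
Step 1:
                  L         A         G
  Initial   0.01673    0.8678    0.3901
  Change     0.2886   -0.1924   -0.1924
  Equil      0.3053    0.6754    0.1977
  solve Keq expr → x = -0.0962; check Q = 0.6265
Then change container volume by factor 0.5 (V_new/V_old).
Step 2:
                  L         A         G
  Initial    0.6106     1.351    0.3954
  Change    0.07498  -0.04999  -0.04999
  Equil      0.6856     1.301    0.3454
  solve Keq expr → x = -0.02499; check Q = 0.6265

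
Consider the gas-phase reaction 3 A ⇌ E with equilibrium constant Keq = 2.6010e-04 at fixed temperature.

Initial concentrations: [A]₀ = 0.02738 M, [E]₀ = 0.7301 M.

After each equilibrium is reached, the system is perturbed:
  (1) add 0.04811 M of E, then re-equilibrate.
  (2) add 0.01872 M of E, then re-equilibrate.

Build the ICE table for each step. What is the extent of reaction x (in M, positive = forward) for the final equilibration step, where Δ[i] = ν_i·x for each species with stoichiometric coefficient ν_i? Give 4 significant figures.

x = -0.01848 M

Q₀ = 3.5570e+04 vs Keq = 2.6010e-04 ⇒ Q>K, reverse
Step 1:
                   A          E
  I          0.02738     0.7301
  C            2.182    -0.7273
  E            2.209   0.002805
  solve Keq expr → x = -0.7273; check Q = 2.6010e-04
Then add 0.04811 M of E.
Step 2:
                   A          E
  I            2.209    0.05091
  C           0.1426   -0.04753
  E            2.352   0.003384
  solve Keq expr → x = -0.04753; check Q = 2.6010e-04
Then add 0.01872 M of E.
Step 3:
                   A          E
  I            2.352     0.0221
  C          0.05543   -0.01848
  E            2.407   0.003628
  solve Keq expr → x = -0.01848; check Q = 2.6010e-04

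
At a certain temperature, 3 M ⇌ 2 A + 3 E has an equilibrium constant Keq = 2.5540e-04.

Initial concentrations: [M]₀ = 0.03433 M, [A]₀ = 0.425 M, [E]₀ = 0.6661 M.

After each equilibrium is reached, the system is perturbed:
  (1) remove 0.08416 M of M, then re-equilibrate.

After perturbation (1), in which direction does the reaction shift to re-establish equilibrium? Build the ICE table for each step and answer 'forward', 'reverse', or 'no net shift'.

Direction: reverse

Q₀ = 1319 vs Keq = 2.5540e-04 ⇒ Q>K, reverse
Step 1:
                  M         A         E
  I         0.03433     0.425    0.6661
  C          0.4997   -0.3331   -0.4997
  E           0.534   0.09187    0.1664
  solve Keq expr → x = -0.1666; check Q = 2.5540e-04
Then remove 0.08416 M of M.
Step 2:
                  M         A         E
  I          0.4499   0.09187    0.1664
  C         0.01269 -0.008458  -0.01269
  E          0.4625   0.08341    0.1537
  solve Keq expr → x = -0.004229; check Q = 2.5540e-04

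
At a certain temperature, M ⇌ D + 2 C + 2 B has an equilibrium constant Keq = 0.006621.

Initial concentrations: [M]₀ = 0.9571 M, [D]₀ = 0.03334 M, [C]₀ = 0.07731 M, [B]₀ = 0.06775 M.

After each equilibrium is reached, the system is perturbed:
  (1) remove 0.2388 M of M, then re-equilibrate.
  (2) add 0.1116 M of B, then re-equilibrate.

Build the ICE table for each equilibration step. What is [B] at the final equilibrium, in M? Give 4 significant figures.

[B]_eq = 0.4451 M

Q₀ = 9.5565e-07 vs Keq = 0.006621 ⇒ Q<K, forward
Step 1:
                  M         D         C         B
  I          0.9571   0.03334   0.07731   0.06775
  C         -0.1653    0.1653    0.3306    0.3306
  E          0.7918    0.1986    0.4079    0.3983
  solve Keq expr → x = 0.1653; check Q = 0.006621
Then remove 0.2388 M of M.
Step 2:
                  M         D         C         B
  I           0.553    0.1986    0.4079    0.3983
  C         0.01304  -0.01304  -0.02609  -0.02609
  E          0.5661    0.1856    0.3818    0.3722
  solve Keq expr → x = -0.01304; check Q = 0.006621
Then add 0.1116 M of B.
Step 3:
                  M         D         C         B
  I          0.5661    0.1856    0.3818    0.4838
  C         0.01936  -0.01936  -0.03872  -0.03872
  E          0.5854    0.1662    0.3431    0.4451
  solve Keq expr → x = -0.01936; check Q = 0.006621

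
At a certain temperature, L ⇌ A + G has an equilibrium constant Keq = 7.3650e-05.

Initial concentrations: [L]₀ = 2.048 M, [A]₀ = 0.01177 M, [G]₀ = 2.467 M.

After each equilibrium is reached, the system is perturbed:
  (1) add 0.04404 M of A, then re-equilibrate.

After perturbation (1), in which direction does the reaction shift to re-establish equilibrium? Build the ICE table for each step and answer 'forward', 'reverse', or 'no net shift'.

Direction: reverse

Q₀ = 0.01418 vs Keq = 7.3650e-05 ⇒ Q>K, reverse
Step 1:
                   L          A          G
  Initial      2.048    0.01177      2.467
  Change     0.01171   -0.01171   -0.01171
  Equil         2.06 6.1784e-05      2.455
  solve Keq expr → x = -0.01171; check Q = 7.3650e-05
Then add 0.04404 M of A.
Step 2:
                   L          A          G
  Initial       2.06     0.0441      2.455
  Change     0.04404   -0.04404   -0.04404
  Equil        2.104 6.4257e-05      2.411
  solve Keq expr → x = -0.04404; check Q = 7.3650e-05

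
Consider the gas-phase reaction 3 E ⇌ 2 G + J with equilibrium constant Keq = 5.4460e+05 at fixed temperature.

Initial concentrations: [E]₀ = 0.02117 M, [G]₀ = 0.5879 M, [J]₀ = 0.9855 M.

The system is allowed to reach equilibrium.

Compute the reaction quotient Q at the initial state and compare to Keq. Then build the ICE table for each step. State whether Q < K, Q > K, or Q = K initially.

Q₀ = 3.5901e+04 vs Keq = 5.4460e+05 ⇒ Q<K, forward
Step 1:
                   E          G          J
  init       0.02117     0.5879     0.9855
  Δ         -0.01253    0.00835   0.004175
  eq        0.008645     0.5963     0.9897
  solve Keq expr → x = 0.004175; check Q = 5.4460e+05

Q₀ = 3.5901e+04; Q < K (proceeds forward)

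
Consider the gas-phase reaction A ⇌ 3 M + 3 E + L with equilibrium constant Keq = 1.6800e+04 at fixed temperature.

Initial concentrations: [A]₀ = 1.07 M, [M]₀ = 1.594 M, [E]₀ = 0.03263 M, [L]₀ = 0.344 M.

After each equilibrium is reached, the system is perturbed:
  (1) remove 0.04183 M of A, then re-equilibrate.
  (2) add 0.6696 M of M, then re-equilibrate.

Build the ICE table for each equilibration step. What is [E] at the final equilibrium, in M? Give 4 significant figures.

[E]_eq = 2.648 M

Q₀ = 4.5237e-05 vs Keq = 1.6800e+04 ⇒ Q<K, forward
Step 1:
                   A          M          E          L
  Initial       1.07      1.594    0.03263      0.344
  Change      -0.928      2.784      2.784      0.928
  Equil        0.142      4.378      2.817      1.272
  solve Keq expr → x = 0.928; check Q = 1.6800e+04
Then remove 0.04183 M of A.
Step 2:
                   A          M          E          L
  Initial     0.1002      4.378      2.817      1.272
  Change     0.02314   -0.06941   -0.06941   -0.02314
  Equil       0.1233      4.309      2.747      1.249
  solve Keq expr → x = -0.02314; check Q = 1.6800e+04
Then add 0.6696 M of M.
Step 3:
                   A          M          E          L
  Initial     0.1233      4.978      2.747      1.249
  Change     0.03292   -0.09877   -0.09877   -0.03292
  Equil       0.1562      4.879      2.648      1.216
  solve Keq expr → x = -0.03292; check Q = 1.6800e+04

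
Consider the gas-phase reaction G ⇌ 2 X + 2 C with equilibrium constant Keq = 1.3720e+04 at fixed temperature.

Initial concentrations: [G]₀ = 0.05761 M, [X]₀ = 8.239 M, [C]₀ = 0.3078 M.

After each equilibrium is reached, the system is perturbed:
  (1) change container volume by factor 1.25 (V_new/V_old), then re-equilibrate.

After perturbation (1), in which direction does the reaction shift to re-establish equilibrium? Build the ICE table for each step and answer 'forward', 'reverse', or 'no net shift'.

Direction: forward

Q₀ = 111.6 vs Keq = 1.3720e+04 ⇒ Q<K, forward
Step 1:
                    G           X           C
  Initial     0.05761       8.239      0.3078
  Change     -0.05671      0.1134      0.1134
  Equil    9.0215e-04       8.352      0.4212
  solve Keq expr → x = 0.05671; check Q = 1.3720e+04
Then change container volume by factor 1.25 (V_new/V_old).
Step 2:
                    G           X           C
  Initial  7.2172e-04       6.682       0.337
  Change  -3.5058e-04  7.0116e-04  7.0116e-04
  Equil    3.7114e-04       6.683      0.3377
  solve Keq expr → x = 3.5058e-04; check Q = 1.3720e+04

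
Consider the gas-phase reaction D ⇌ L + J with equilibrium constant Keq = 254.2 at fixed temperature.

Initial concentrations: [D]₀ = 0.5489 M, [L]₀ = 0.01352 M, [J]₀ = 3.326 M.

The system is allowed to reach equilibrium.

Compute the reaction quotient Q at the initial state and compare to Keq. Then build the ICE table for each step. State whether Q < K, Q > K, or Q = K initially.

Q₀ = 0.08192 vs Keq = 254.2 ⇒ Q<K, forward
Step 1:
                   D          L          J
  I           0.5489    0.01352      3.326
  C          -0.5405     0.5405     0.5405
  E         0.008426      0.554      3.866
  solve Keq expr → x = 0.5405; check Q = 254.2

Q₀ = 0.08192; Q < K (proceeds forward)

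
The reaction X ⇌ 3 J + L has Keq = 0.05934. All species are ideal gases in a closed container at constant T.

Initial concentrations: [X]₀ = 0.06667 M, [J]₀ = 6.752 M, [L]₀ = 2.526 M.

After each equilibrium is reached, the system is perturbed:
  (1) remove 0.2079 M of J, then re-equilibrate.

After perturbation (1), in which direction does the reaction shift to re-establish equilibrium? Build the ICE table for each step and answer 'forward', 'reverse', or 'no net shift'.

Direction: forward

Q₀ = 1.1663e+04 vs Keq = 0.05934 ⇒ Q>K, reverse
Step 1:
                   X          J          L
  init       0.06667      6.752      2.526
  Δ            2.039     -6.117     -2.039
  eq           2.106     0.6354     0.4871
  solve Keq expr → x = -2.039; check Q = 0.05934
Then remove 0.2079 M of J.
Step 2:
                   X          J          L
  init         2.106     0.4275     0.4871
  Δ          -0.0594     0.1782     0.0594
  eq           2.046     0.6057     0.5465
  solve Keq expr → x = 0.0594; check Q = 0.05934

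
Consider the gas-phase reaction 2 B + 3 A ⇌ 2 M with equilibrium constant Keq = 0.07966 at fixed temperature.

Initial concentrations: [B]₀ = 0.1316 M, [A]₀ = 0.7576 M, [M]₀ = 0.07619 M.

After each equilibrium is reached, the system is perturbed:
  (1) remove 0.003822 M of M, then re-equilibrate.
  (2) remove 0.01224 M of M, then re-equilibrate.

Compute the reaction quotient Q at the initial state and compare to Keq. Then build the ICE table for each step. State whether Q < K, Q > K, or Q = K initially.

Q₀ = 0.7708 vs Keq = 0.07966 ⇒ Q>K, reverse
Step 1:
                    B           A           M
  I            0.1316      0.7576     0.07619
  C           0.04029     0.06044    -0.04029
  E            0.1719       0.818      0.0359
  solve Keq expr → x = -0.02015; check Q = 0.07966
Then remove 0.003822 M of M.
Step 2:
                    B           A           M
  I            0.1719       0.818     0.03207
  C         -0.002927   -0.004391    0.002927
  E             0.169      0.8137       0.035
  solve Keq expr → x = 0.001464; check Q = 0.07966
Then remove 0.01224 M of M.
Step 3:
                    B           A           M
  I             0.169      0.8137     0.02276
  C         -0.009429    -0.01414    0.009429
  E            0.1595      0.7995     0.03219
  solve Keq expr → x = 0.004714; check Q = 0.07966

Q₀ = 0.7708; Q > K (proceeds reverse)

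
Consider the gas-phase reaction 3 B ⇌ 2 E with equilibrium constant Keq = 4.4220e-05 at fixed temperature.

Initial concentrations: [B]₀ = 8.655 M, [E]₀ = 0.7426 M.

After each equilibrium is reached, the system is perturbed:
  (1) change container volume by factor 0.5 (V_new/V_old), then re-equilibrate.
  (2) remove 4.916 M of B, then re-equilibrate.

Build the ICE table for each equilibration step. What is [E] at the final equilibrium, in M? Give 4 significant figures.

Q₀ = 8.5057e-04 vs Keq = 4.4220e-05 ⇒ Q>K, reverse
Step 1:
                    B           E
  I             8.655      0.7426
  C            0.8229     -0.5486
  E             9.478       0.194
  solve Keq expr → x = -0.2743; check Q = 4.4220e-05
Then change container volume by factor 0.5 (V_new/V_old).
Step 2:
                    B           E
  I             18.96      0.3881
  C           -0.2264      0.1509
  E             18.73       0.539
  solve Keq expr → x = 0.07547; check Q = 4.4220e-05
Then remove 4.916 M of B.
Step 3:
                    B           E
  I             13.81       0.539
  C            0.2807     -0.1872
  E             14.09      0.3519
  solve Keq expr → x = -0.09358; check Q = 4.4220e-05

[E]_eq = 0.3519 M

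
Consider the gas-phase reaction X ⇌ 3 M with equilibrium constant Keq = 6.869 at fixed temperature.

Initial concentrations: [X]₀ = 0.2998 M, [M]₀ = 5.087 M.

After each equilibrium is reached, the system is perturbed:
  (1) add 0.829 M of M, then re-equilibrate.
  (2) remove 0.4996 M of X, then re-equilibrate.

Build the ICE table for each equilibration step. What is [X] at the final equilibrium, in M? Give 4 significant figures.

[X]_eq = 1.115 M

Q₀ = 439.1 vs Keq = 6.869 ⇒ Q>K, reverse
Step 1:
                    X           M
  init         0.2998       5.087
  Δ             1.004      -3.011
  eq            1.303       2.076
  solve Keq expr → x = -1.004; check Q = 6.869
Then add 0.829 M of M.
Step 2:
                    X           M
  init          1.303       2.905
  Δ            0.2367     -0.7102
  eq             1.54       2.195
  solve Keq expr → x = -0.2367; check Q = 6.869
Then remove 0.4996 M of X.
Step 3:
                    X           M
  init           1.04       2.195
  Δ           0.07466      -0.224
  eq            1.115       1.971
  solve Keq expr → x = -0.07466; check Q = 6.869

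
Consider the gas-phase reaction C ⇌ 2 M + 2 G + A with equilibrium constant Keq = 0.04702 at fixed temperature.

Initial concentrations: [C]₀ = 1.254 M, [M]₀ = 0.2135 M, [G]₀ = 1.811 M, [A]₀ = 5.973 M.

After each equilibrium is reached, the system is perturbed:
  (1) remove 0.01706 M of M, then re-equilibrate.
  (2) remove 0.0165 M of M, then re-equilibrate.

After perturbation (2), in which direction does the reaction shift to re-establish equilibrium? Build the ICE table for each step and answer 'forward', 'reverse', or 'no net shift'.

Q₀ = 0.7121 vs Keq = 0.04702 ⇒ Q>K, reverse
Step 1:
                    C           M           G           A
  Initial       1.254      0.2135       1.811       5.973
  Change      0.07573     -0.1515     -0.1515    -0.07573
  Equil          1.33     0.06205        1.66       5.897
  solve Keq expr → x = -0.07573; check Q = 0.04702
Then remove 0.01706 M of M.
Step 2:
                    C           M           G           A
  Initial        1.33     0.04499        1.66       5.897
  Change    -0.008115     0.01623     0.01623    0.008115
  Equil         1.322     0.06121       1.676       5.905
  solve Keq expr → x = 0.008115; check Q = 0.04702
Then remove 0.0165 M of M.
Step 3:
                    C           M           G           A
  Initial       1.322     0.04471       1.676       5.905
  Change    -0.007855     0.01571     0.01571    0.007855
  Equil         1.314     0.06043       1.691       5.913
  solve Keq expr → x = 0.007855; check Q = 0.04702

Direction: forward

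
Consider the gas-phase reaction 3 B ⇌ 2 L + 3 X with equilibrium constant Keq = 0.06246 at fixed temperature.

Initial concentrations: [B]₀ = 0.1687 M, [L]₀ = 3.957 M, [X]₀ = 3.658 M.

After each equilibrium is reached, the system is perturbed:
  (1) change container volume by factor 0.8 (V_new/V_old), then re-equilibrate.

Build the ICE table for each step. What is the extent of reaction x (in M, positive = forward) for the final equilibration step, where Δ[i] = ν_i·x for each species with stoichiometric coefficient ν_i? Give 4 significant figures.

Q₀ = 1.5963e+05 vs Keq = 0.06246 ⇒ Q>K, reverse
Step 1:
                   B          L          X
  I           0.1687      3.957      3.658
  C            2.898     -1.932     -2.898
  E            3.067      2.025     0.7601
  solve Keq expr → x = -0.966; check Q = 0.06246
Then change container volume by factor 0.8 (V_new/V_old).
Step 2:
                   B          L          X
  I            3.833      2.531     0.9502
  C          0.09628   -0.06418   -0.09628
  E            3.929      2.467     0.8539
  solve Keq expr → x = -0.03209; check Q = 0.06246

x = -0.03209 M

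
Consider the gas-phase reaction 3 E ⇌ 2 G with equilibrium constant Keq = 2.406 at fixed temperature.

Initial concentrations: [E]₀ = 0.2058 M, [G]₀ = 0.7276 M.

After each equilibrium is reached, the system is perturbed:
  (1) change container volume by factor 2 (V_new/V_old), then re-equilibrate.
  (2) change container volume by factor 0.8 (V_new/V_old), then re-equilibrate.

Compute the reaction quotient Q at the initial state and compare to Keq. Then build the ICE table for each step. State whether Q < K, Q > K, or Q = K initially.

Q₀ = 60.74 vs Keq = 2.406 ⇒ Q>K, reverse
Step 1:
                   E          G
  init        0.2058     0.7276
  Δ           0.2869    -0.1912
  eq          0.4927     0.5364
  solve Keq expr → x = -0.09562; check Q = 2.406
Then change container volume by factor 2 (V_new/V_old).
Step 2:
                   E          G
  init        0.2463     0.2682
  Δ          0.04202   -0.02801
  eq          0.2883     0.2402
  solve Keq expr → x = -0.01401; check Q = 2.406
Then change container volume by factor 0.8 (V_new/V_old).
Step 3:
                   E          G
  init        0.3604     0.3002
  Δ         -0.01731    0.01154
  eq          0.3431     0.3118
  solve Keq expr → x = 0.005771; check Q = 2.406

Q₀ = 60.74; Q > K (proceeds reverse)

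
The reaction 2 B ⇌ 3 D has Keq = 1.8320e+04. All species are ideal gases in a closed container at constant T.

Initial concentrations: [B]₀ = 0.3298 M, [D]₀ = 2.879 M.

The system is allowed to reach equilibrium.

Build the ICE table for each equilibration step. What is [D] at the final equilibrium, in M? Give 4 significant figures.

[D]_eq = 3.307 M

Q₀ = 219.4 vs Keq = 1.8320e+04 ⇒ Q<K, forward
Step 1:
                    B           D
  I            0.3298       2.879
  C           -0.2854      0.4281
  E           0.04443       3.307
  solve Keq expr → x = 0.1427; check Q = 1.8320e+04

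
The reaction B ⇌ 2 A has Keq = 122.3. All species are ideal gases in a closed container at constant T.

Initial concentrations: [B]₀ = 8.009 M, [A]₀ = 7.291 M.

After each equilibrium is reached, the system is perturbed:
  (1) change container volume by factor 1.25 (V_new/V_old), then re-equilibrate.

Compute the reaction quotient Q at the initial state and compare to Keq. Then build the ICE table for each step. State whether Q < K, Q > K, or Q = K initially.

Q₀ = 6.637; Q < K (proceeds forward)

Q₀ = 6.637 vs Keq = 122.3 ⇒ Q<K, forward
Step 1:
                    B           A
  init          8.009       7.291
  Δ            -5.358       10.72
  eq            2.651       18.01
  solve Keq expr → x = 5.358; check Q = 122.3
Then change container volume by factor 1.25 (V_new/V_old).
Step 2:
                    B           A
  init          2.121       14.41
  Δ           -0.2865       0.573
  eq            1.834       14.98
  solve Keq expr → x = 0.2865; check Q = 122.3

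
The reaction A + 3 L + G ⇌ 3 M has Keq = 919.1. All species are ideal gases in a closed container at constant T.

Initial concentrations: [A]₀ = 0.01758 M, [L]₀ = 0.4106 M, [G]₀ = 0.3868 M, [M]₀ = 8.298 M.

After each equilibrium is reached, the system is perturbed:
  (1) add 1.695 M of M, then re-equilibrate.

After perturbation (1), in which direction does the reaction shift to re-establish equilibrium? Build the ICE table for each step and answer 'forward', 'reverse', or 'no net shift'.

Q₀ = 1.2138e+06 vs Keq = 919.1 ⇒ Q>K, reverse
Step 1:
                  A         L         G         M
  Initial   0.01758    0.4106    0.3868     8.298
  Change     0.2915    0.8746    0.2915   -0.8746
  Equil      0.3091     1.285    0.6783     7.423
  solve Keq expr → x = -0.2915; check Q = 919.1
Then add 1.695 M of M.
Step 2:
                  A         L         G         M
  Initial    0.3091     1.285    0.6783     9.118
  Change    0.05131    0.1539   0.05131   -0.1539
  Equil      0.3604     1.439    0.7296     8.964
  solve Keq expr → x = -0.05131; check Q = 919.1

Direction: reverse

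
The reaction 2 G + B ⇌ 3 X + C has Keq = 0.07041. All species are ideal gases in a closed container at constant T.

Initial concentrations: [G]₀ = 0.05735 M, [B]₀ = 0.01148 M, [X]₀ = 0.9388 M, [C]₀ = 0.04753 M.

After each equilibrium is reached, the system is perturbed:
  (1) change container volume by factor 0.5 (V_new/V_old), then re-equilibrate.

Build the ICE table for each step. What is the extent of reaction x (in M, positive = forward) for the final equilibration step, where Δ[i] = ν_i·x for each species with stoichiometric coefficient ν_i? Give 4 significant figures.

x = -1.8827e-04 M

Q₀ = 1042 vs Keq = 0.07041 ⇒ Q>K, reverse
Step 1:
                  G         B         X         C
  Initial   0.05735   0.01148    0.9388   0.04753
  Change    0.09468   0.04734    -0.142  -0.04734
  Equil       0.152   0.05882    0.7968 1.8924e-04
  solve Keq expr → x = -0.04734; check Q = 0.07041
Then change container volume by factor 0.5 (V_new/V_old).
Step 2:
                  G         B         X         C
  Initial    0.3041    0.1176     1.594 3.7849e-04
  Change  3.7654e-04 1.8827e-04 -5.6481e-04 -1.8827e-04
  Equil      0.3044    0.1178     1.593 1.9022e-04
  solve Keq expr → x = -1.8827e-04; check Q = 0.07041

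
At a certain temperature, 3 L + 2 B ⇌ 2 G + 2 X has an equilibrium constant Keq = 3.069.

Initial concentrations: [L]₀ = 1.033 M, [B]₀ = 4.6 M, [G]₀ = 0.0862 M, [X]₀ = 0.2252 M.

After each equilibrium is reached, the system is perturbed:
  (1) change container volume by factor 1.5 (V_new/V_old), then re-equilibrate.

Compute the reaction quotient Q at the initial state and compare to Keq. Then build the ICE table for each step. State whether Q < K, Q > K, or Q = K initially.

Q₀ = 1.6156e-05; Q < K (proceeds forward)

Q₀ = 1.6156e-05 vs Keq = 3.069 ⇒ Q<K, forward
Step 1:
                  L         B         G         X
  I           1.033       4.6    0.0862    0.2252
  C         -0.8565    -0.571     0.571     0.571
  E          0.1765     4.029    0.6572    0.7962
  solve Keq expr → x = 0.2855; check Q = 3.069
Then change container volume by factor 1.5 (V_new/V_old).
Step 2:
                  L         B         G         X
  I          0.1177     2.686    0.4381    0.5308
  C          0.0134  0.008935 -0.008935 -0.008935
  E          0.1311     2.695    0.4292    0.5219
  solve Keq expr → x = -0.004468; check Q = 3.069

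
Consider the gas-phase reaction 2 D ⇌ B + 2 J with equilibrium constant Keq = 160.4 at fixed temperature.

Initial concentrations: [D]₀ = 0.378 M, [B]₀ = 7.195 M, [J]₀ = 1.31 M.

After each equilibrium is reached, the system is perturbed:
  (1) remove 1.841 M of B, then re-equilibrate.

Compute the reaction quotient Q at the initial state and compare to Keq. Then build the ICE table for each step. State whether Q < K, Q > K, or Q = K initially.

Q₀ = 86.42 vs Keq = 160.4 ⇒ Q<K, forward
Step 1:
                   D          B          J
  Initial      0.378      7.195       1.31
  Change    -0.08228    0.04114    0.08228
  Equil       0.2957      7.236      1.392
  solve Keq expr → x = 0.04114; check Q = 160.4
Then remove 1.841 M of B.
Step 2:
                   D          B          J
  Initial     0.2957      5.395      1.392
  Change    -0.03377    0.01689    0.03377
  Equil       0.2619      5.412      1.426
  solve Keq expr → x = 0.01689; check Q = 160.4

Q₀ = 86.42; Q < K (proceeds forward)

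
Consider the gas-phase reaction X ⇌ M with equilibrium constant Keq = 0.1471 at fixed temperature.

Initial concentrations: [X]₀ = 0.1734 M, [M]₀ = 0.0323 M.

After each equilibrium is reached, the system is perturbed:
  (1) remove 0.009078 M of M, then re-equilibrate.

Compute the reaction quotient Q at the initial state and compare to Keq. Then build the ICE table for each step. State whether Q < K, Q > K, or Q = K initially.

Q₀ = 0.1863 vs Keq = 0.1471 ⇒ Q>K, reverse
Step 1:
                  X         M
  I          0.1734    0.0323
  C        0.005922 -0.005922
  E          0.1793   0.02638
  solve Keq expr → x = -0.005922; check Q = 0.1471
Then remove 0.009078 M of M.
Step 2:
                  X         M
  I          0.1793    0.0173
  C       -0.007914  0.007914
  E          0.1714   0.02521
  solve Keq expr → x = 0.007914; check Q = 0.1471

Q₀ = 0.1863; Q > K (proceeds reverse)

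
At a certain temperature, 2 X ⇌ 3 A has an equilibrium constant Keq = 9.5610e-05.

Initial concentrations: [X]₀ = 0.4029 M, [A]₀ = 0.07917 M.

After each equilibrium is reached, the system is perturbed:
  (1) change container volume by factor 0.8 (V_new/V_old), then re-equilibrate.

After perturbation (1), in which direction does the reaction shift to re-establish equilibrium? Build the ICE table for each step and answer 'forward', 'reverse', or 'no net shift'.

Q₀ = 0.003057 vs Keq = 9.5610e-05 ⇒ Q>K, reverse
Step 1:
                  X         A
  I          0.4029   0.07917
  C          0.0352  -0.05279
  E          0.4381   0.02638
  solve Keq expr → x = -0.0176; check Q = 9.5610e-05
Then change container volume by factor 0.8 (V_new/V_old).
Step 2:
                  X         A
  I          0.5476   0.03297
  C        0.001537 -0.002306
  E          0.5492   0.03066
  solve Keq expr → x = -7.6871e-04; check Q = 9.5610e-05

Direction: reverse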